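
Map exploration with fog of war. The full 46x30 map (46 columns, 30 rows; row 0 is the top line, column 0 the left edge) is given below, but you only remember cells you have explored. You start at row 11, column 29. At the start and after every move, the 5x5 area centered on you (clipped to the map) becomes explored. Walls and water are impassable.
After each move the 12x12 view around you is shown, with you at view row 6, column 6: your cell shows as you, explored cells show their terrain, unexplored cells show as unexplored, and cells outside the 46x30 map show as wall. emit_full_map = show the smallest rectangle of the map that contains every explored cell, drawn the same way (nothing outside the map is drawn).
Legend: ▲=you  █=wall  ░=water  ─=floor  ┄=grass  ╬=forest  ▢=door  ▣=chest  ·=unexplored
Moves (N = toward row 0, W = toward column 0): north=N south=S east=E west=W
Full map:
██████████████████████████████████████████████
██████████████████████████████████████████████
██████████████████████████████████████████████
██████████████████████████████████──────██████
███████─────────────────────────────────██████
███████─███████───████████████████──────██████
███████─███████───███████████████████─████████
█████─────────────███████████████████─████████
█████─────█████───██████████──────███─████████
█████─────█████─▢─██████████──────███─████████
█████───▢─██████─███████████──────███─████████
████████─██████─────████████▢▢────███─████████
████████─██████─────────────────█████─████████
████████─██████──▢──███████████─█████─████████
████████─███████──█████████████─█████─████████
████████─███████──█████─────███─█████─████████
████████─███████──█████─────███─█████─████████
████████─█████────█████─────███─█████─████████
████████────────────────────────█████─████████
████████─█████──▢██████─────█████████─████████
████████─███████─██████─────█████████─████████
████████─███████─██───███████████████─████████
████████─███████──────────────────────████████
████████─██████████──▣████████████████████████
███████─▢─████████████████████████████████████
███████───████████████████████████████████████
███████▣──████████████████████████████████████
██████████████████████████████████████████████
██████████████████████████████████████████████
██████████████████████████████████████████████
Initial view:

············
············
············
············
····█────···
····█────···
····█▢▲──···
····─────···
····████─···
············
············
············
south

············
············
············
····█────···
····█────···
····█▢▢──···
····──▲──···
····████─···
····████─···
············
············
············

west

············
············
············
·····█────··
····██────··
····██▢▢──··
····──▲───··
····█████─··
····█████─··
············
············
············

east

············
············
············
····█────···
···██────···
···██▢▢──···
···───▲──···
···█████─···
···█████─···
············
············
············

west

············
············
············
·····█────··
····██────··
····██▢▢──··
····──▲───··
····█████─··
····█████─··
············
············
············

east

············
············
············
····█────···
···██────···
···██▢▢──···
···───▲──···
···█████─···
···█████─···
············
············
············


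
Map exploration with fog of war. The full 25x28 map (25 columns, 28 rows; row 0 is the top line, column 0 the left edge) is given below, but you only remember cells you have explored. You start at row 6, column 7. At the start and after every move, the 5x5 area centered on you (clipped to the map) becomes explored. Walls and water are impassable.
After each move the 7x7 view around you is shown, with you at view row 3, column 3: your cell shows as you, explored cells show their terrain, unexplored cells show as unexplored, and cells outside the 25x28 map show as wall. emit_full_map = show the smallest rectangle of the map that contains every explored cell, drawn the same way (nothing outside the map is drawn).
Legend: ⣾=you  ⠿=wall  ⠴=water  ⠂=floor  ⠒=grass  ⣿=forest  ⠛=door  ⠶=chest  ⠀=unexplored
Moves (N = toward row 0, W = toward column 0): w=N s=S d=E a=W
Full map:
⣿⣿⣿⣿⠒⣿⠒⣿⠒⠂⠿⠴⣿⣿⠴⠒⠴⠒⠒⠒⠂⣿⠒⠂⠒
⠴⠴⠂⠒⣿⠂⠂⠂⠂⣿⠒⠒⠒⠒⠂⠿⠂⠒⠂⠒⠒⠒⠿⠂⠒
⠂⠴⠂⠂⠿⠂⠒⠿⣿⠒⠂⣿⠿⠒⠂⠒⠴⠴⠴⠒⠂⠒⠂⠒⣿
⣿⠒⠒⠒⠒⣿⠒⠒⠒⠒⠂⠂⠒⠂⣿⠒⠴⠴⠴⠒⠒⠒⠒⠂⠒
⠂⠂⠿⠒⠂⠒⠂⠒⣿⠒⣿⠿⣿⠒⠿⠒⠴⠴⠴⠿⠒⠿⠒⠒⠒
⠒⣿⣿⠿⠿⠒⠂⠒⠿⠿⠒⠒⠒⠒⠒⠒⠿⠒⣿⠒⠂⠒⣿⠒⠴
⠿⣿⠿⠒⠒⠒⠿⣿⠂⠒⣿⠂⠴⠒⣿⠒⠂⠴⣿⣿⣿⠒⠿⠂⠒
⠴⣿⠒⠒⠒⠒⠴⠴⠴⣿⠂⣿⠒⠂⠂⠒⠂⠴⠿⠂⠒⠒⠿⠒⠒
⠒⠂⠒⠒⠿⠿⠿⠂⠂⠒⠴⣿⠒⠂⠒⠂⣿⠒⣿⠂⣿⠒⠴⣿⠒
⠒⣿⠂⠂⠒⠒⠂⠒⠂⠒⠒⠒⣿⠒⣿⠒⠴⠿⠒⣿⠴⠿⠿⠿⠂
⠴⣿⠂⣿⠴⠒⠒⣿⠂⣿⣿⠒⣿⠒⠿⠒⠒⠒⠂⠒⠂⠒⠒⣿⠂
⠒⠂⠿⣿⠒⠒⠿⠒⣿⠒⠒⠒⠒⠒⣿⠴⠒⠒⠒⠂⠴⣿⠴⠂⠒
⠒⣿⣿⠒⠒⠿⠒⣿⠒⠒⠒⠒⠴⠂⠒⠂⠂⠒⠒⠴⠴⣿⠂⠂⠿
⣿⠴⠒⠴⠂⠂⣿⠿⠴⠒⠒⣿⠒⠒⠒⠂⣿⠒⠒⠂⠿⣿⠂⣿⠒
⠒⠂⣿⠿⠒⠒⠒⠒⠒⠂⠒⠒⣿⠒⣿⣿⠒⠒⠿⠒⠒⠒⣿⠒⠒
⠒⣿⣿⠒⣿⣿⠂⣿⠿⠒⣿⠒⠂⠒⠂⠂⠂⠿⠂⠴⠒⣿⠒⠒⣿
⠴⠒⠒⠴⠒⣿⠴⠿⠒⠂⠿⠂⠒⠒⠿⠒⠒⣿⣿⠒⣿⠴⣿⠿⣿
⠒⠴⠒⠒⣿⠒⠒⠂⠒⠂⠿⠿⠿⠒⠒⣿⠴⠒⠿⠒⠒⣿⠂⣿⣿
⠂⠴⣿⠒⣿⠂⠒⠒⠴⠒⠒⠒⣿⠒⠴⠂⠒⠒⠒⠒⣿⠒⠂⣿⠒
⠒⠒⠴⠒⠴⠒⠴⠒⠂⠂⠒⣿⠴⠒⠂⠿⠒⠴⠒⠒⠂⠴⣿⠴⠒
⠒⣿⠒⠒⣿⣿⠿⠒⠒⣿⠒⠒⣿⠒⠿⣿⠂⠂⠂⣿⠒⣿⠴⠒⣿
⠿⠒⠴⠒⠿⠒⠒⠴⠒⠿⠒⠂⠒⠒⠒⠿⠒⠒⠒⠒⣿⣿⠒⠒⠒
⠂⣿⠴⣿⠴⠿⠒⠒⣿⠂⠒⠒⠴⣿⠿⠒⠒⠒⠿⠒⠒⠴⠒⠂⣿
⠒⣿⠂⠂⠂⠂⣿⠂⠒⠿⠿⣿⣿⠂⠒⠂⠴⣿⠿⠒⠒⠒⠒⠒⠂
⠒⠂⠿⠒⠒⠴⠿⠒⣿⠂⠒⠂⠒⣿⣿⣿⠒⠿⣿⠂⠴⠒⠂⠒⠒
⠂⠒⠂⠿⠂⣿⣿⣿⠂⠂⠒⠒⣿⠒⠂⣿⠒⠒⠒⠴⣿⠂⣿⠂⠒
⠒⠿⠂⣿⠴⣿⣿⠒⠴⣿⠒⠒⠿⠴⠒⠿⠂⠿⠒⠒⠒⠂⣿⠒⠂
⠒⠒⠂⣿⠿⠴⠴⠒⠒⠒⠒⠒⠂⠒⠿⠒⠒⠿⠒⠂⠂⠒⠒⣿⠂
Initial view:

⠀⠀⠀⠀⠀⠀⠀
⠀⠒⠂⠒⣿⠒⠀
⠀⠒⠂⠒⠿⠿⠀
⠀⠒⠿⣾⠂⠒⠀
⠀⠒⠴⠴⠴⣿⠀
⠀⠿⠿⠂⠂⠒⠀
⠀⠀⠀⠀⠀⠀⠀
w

⠀⠀⠀⠀⠀⠀⠀
⠀⣿⠒⠒⠒⠒⠀
⠀⠒⠂⠒⣿⠒⠀
⠀⠒⠂⣾⠿⠿⠀
⠀⠒⠿⣿⠂⠒⠀
⠀⠒⠴⠴⠴⣿⠀
⠀⠿⠿⠂⠂⠒⠀

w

⠀⠀⠀⠀⠀⠀⠀
⠀⠂⠒⠿⣿⠒⠀
⠀⣿⠒⠒⠒⠒⠀
⠀⠒⠂⣾⣿⠒⠀
⠀⠒⠂⠒⠿⠿⠀
⠀⠒⠿⣿⠂⠒⠀
⠀⠒⠴⠴⠴⣿⠀

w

⠀⠀⠀⠀⠀⠀⠀
⠀⠂⠂⠂⠂⣿⠀
⠀⠂⠒⠿⣿⠒⠀
⠀⣿⠒⣾⠒⠒⠀
⠀⠒⠂⠒⣿⠒⠀
⠀⠒⠂⠒⠿⠿⠀
⠀⠒⠿⣿⠂⠒⠀

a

⠀⠀⠀⠀⠀⠀⠀
⠀⣿⠂⠂⠂⠂⣿
⠀⠿⠂⠒⠿⣿⠒
⠀⠒⣿⣾⠒⠒⠒
⠀⠂⠒⠂⠒⣿⠒
⠀⠿⠒⠂⠒⠿⠿
⠀⠀⠒⠿⣿⠂⠒

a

⠀⠀⠀⠀⠀⠀⠀
⠀⠒⣿⠂⠂⠂⠂
⠀⠂⠿⠂⠒⠿⣿
⠀⠒⠒⣾⠒⠒⠒
⠀⠒⠂⠒⠂⠒⣿
⠀⠿⠿⠒⠂⠒⠿
⠀⠀⠀⠒⠿⣿⠂

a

⠀⠀⠀⠀⠀⠀⠀
⠀⠂⠒⣿⠂⠂⠂
⠀⠂⠂⠿⠂⠒⠿
⠀⠒⠒⣾⣿⠒⠒
⠀⠿⠒⠂⠒⠂⠒
⠀⣿⠿⠿⠒⠂⠒
⠀⠀⠀⠀⠒⠿⣿

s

⠀⠂⠒⣿⠂⠂⠂
⠀⠂⠂⠿⠂⠒⠿
⠀⠒⠒⠒⣿⠒⠒
⠀⠿⠒⣾⠒⠂⠒
⠀⣿⠿⠿⠒⠂⠒
⠀⠿⠒⠒⠒⠿⣿
⠀⠀⠀⠀⠒⠴⠴

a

⠀⠀⠂⠒⣿⠂⠂
⠀⠴⠂⠂⠿⠂⠒
⠀⠒⠒⠒⠒⣿⠒
⠀⠂⠿⣾⠂⠒⠂
⠀⣿⣿⠿⠿⠒⠂
⠀⣿⠿⠒⠒⠒⠿
⠀⠀⠀⠀⠀⠒⠴

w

⠀⠀⠀⠀⠀⠀⠀
⠀⠴⠂⠒⣿⠂⠂
⠀⠴⠂⠂⠿⠂⠒
⠀⠒⠒⣾⠒⣿⠒
⠀⠂⠿⠒⠂⠒⠂
⠀⣿⣿⠿⠿⠒⠂
⠀⣿⠿⠒⠒⠒⠿

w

⠿⠿⠿⠿⠿⠿⠿
⠀⣿⣿⣿⠒⣿⠀
⠀⠴⠂⠒⣿⠂⠂
⠀⠴⠂⣾⠿⠂⠒
⠀⠒⠒⠒⠒⣿⠒
⠀⠂⠿⠒⠂⠒⠂
⠀⣿⣿⠿⠿⠒⠂

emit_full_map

⣿⣿⣿⠒⣿⠀⠀⠀⠀
⠴⠂⠒⣿⠂⠂⠂⠂⣿
⠴⠂⣾⠿⠂⠒⠿⣿⠒
⠒⠒⠒⠒⣿⠒⠒⠒⠒
⠂⠿⠒⠂⠒⠂⠒⣿⠒
⣿⣿⠿⠿⠒⠂⠒⠿⠿
⣿⠿⠒⠒⠒⠿⣿⠂⠒
⠀⠀⠀⠀⠒⠴⠴⠴⣿
⠀⠀⠀⠀⠿⠿⠂⠂⠒

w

⠿⠿⠿⠿⠿⠿⠿
⠿⠿⠿⠿⠿⠿⠿
⠀⣿⣿⣿⠒⣿⠀
⠀⠴⠂⣾⣿⠂⠂
⠀⠴⠂⠂⠿⠂⠒
⠀⠒⠒⠒⠒⣿⠒
⠀⠂⠿⠒⠂⠒⠂

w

⠿⠿⠿⠿⠿⠿⠿
⠿⠿⠿⠿⠿⠿⠿
⠿⠿⠿⠿⠿⠿⠿
⠀⣿⣿⣾⠒⣿⠀
⠀⠴⠂⠒⣿⠂⠂
⠀⠴⠂⠂⠿⠂⠒
⠀⠒⠒⠒⠒⣿⠒

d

⠿⠿⠿⠿⠿⠿⠿
⠿⠿⠿⠿⠿⠿⠿
⠿⠿⠿⠿⠿⠿⠿
⣿⣿⣿⣾⣿⠒⠀
⠴⠂⠒⣿⠂⠂⠂
⠴⠂⠂⠿⠂⠒⠿
⠒⠒⠒⠒⣿⠒⠒

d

⠿⠿⠿⠿⠿⠿⠿
⠿⠿⠿⠿⠿⠿⠿
⠿⠿⠿⠿⠿⠿⠿
⣿⣿⠒⣾⠒⣿⠀
⠂⠒⣿⠂⠂⠂⠂
⠂⠂⠿⠂⠒⠿⣿
⠒⠒⠒⣿⠒⠒⠒

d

⠿⠿⠿⠿⠿⠿⠿
⠿⠿⠿⠿⠿⠿⠿
⠿⠿⠿⠿⠿⠿⠿
⣿⠒⣿⣾⣿⠒⠀
⠒⣿⠂⠂⠂⠂⣿
⠂⠿⠂⠒⠿⣿⠒
⠒⠒⣿⠒⠒⠒⠒

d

⠿⠿⠿⠿⠿⠿⠿
⠿⠿⠿⠿⠿⠿⠿
⠿⠿⠿⠿⠿⠿⠿
⠒⣿⠒⣾⠒⠂⠀
⣿⠂⠂⠂⠂⣿⠀
⠿⠂⠒⠿⣿⠒⠀
⠒⣿⠒⠒⠒⠒⠀

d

⠿⠿⠿⠿⠿⠿⠿
⠿⠿⠿⠿⠿⠿⠿
⠿⠿⠿⠿⠿⠿⠿
⣿⠒⣿⣾⠂⠿⠀
⠂⠂⠂⠂⣿⠒⠀
⠂⠒⠿⣿⠒⠂⠀
⣿⠒⠒⠒⠒⠀⠀

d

⠿⠿⠿⠿⠿⠿⠿
⠿⠿⠿⠿⠿⠿⠿
⠿⠿⠿⠿⠿⠿⠿
⠒⣿⠒⣾⠿⠴⠀
⠂⠂⠂⣿⠒⠒⠀
⠒⠿⣿⠒⠂⣿⠀
⠒⠒⠒⠒⠀⠀⠀

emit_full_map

⣿⣿⣿⠒⣿⠒⣿⠒⣾⠿⠴
⠴⠂⠒⣿⠂⠂⠂⠂⣿⠒⠒
⠴⠂⠂⠿⠂⠒⠿⣿⠒⠂⣿
⠒⠒⠒⠒⣿⠒⠒⠒⠒⠀⠀
⠂⠿⠒⠂⠒⠂⠒⣿⠒⠀⠀
⣿⣿⠿⠿⠒⠂⠒⠿⠿⠀⠀
⣿⠿⠒⠒⠒⠿⣿⠂⠒⠀⠀
⠀⠀⠀⠀⠒⠴⠴⠴⣿⠀⠀
⠀⠀⠀⠀⠿⠿⠂⠂⠒⠀⠀

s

⠿⠿⠿⠿⠿⠿⠿
⠿⠿⠿⠿⠿⠿⠿
⠒⣿⠒⠂⠿⠴⠀
⠂⠂⠂⣾⠒⠒⠀
⠒⠿⣿⠒⠂⣿⠀
⠒⠒⠒⠒⠂⠂⠀
⠂⠒⣿⠒⠀⠀⠀

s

⠿⠿⠿⠿⠿⠿⠿
⠒⣿⠒⠂⠿⠴⠀
⠂⠂⠂⣿⠒⠒⠀
⠒⠿⣿⣾⠂⣿⠀
⠒⠒⠒⠒⠂⠂⠀
⠂⠒⣿⠒⣿⠿⠀
⠂⠒⠿⠿⠀⠀⠀

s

⠒⣿⠒⠂⠿⠴⠀
⠂⠂⠂⣿⠒⠒⠀
⠒⠿⣿⠒⠂⣿⠀
⠒⠒⠒⣾⠂⠂⠀
⠂⠒⣿⠒⣿⠿⠀
⠂⠒⠿⠿⠒⠒⠀
⠿⣿⠂⠒⠀⠀⠀

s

⠂⠂⠂⣿⠒⠒⠀
⠒⠿⣿⠒⠂⣿⠀
⠒⠒⠒⠒⠂⠂⠀
⠂⠒⣿⣾⣿⠿⠀
⠂⠒⠿⠿⠒⠒⠀
⠿⣿⠂⠒⣿⠂⠀
⠴⠴⠴⣿⠀⠀⠀

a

⠂⠂⠂⠂⣿⠒⠒
⠂⠒⠿⣿⠒⠂⣿
⣿⠒⠒⠒⠒⠂⠂
⠒⠂⠒⣾⠒⣿⠿
⠒⠂⠒⠿⠿⠒⠒
⠒⠿⣿⠂⠒⣿⠂
⠒⠴⠴⠴⣿⠀⠀

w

⣿⠒⣿⠒⠂⠿⠴
⠂⠂⠂⠂⣿⠒⠒
⠂⠒⠿⣿⠒⠂⣿
⣿⠒⠒⣾⠒⠂⠂
⠒⠂⠒⣿⠒⣿⠿
⠒⠂⠒⠿⠿⠒⠒
⠒⠿⣿⠂⠒⣿⠂

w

⠿⠿⠿⠿⠿⠿⠿
⣿⠒⣿⠒⠂⠿⠴
⠂⠂⠂⠂⣿⠒⠒
⠂⠒⠿⣾⠒⠂⣿
⣿⠒⠒⠒⠒⠂⠂
⠒⠂⠒⣿⠒⣿⠿
⠒⠂⠒⠿⠿⠒⠒

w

⠿⠿⠿⠿⠿⠿⠿
⠿⠿⠿⠿⠿⠿⠿
⣿⠒⣿⠒⠂⠿⠴
⠂⠂⠂⣾⣿⠒⠒
⠂⠒⠿⣿⠒⠂⣿
⣿⠒⠒⠒⠒⠂⠂
⠒⠂⠒⣿⠒⣿⠿

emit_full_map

⣿⣿⣿⠒⣿⠒⣿⠒⠂⠿⠴
⠴⠂⠒⣿⠂⠂⠂⣾⣿⠒⠒
⠴⠂⠂⠿⠂⠒⠿⣿⠒⠂⣿
⠒⠒⠒⠒⣿⠒⠒⠒⠒⠂⠂
⠂⠿⠒⠂⠒⠂⠒⣿⠒⣿⠿
⣿⣿⠿⠿⠒⠂⠒⠿⠿⠒⠒
⣿⠿⠒⠒⠒⠿⣿⠂⠒⣿⠂
⠀⠀⠀⠀⠒⠴⠴⠴⣿⠀⠀
⠀⠀⠀⠀⠿⠿⠂⠂⠒⠀⠀

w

⠿⠿⠿⠿⠿⠿⠿
⠿⠿⠿⠿⠿⠿⠿
⠿⠿⠿⠿⠿⠿⠿
⣿⠒⣿⣾⠂⠿⠴
⠂⠂⠂⠂⣿⠒⠒
⠂⠒⠿⣿⠒⠂⣿
⣿⠒⠒⠒⠒⠂⠂

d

⠿⠿⠿⠿⠿⠿⠿
⠿⠿⠿⠿⠿⠿⠿
⠿⠿⠿⠿⠿⠿⠿
⠒⣿⠒⣾⠿⠴⠀
⠂⠂⠂⣿⠒⠒⠀
⠒⠿⣿⠒⠂⣿⠀
⠒⠒⠒⠒⠂⠂⠀

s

⠿⠿⠿⠿⠿⠿⠿
⠿⠿⠿⠿⠿⠿⠿
⠒⣿⠒⠂⠿⠴⠀
⠂⠂⠂⣾⠒⠒⠀
⠒⠿⣿⠒⠂⣿⠀
⠒⠒⠒⠒⠂⠂⠀
⠂⠒⣿⠒⣿⠿⠀

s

⠿⠿⠿⠿⠿⠿⠿
⠒⣿⠒⠂⠿⠴⠀
⠂⠂⠂⣿⠒⠒⠀
⠒⠿⣿⣾⠂⣿⠀
⠒⠒⠒⠒⠂⠂⠀
⠂⠒⣿⠒⣿⠿⠀
⠂⠒⠿⠿⠒⠒⠀

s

⠒⣿⠒⠂⠿⠴⠀
⠂⠂⠂⣿⠒⠒⠀
⠒⠿⣿⠒⠂⣿⠀
⠒⠒⠒⣾⠂⠂⠀
⠂⠒⣿⠒⣿⠿⠀
⠂⠒⠿⠿⠒⠒⠀
⠿⣿⠂⠒⣿⠂⠀

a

⣿⠒⣿⠒⠂⠿⠴
⠂⠂⠂⠂⣿⠒⠒
⠂⠒⠿⣿⠒⠂⣿
⣿⠒⠒⣾⠒⠂⠂
⠒⠂⠒⣿⠒⣿⠿
⠒⠂⠒⠿⠿⠒⠒
⠒⠿⣿⠂⠒⣿⠂

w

⠿⠿⠿⠿⠿⠿⠿
⣿⠒⣿⠒⠂⠿⠴
⠂⠂⠂⠂⣿⠒⠒
⠂⠒⠿⣾⠒⠂⣿
⣿⠒⠒⠒⠒⠂⠂
⠒⠂⠒⣿⠒⣿⠿
⠒⠂⠒⠿⠿⠒⠒

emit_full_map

⣿⣿⣿⠒⣿⠒⣿⠒⠂⠿⠴
⠴⠂⠒⣿⠂⠂⠂⠂⣿⠒⠒
⠴⠂⠂⠿⠂⠒⠿⣾⠒⠂⣿
⠒⠒⠒⠒⣿⠒⠒⠒⠒⠂⠂
⠂⠿⠒⠂⠒⠂⠒⣿⠒⣿⠿
⣿⣿⠿⠿⠒⠂⠒⠿⠿⠒⠒
⣿⠿⠒⠒⠒⠿⣿⠂⠒⣿⠂
⠀⠀⠀⠀⠒⠴⠴⠴⣿⠀⠀
⠀⠀⠀⠀⠿⠿⠂⠂⠒⠀⠀


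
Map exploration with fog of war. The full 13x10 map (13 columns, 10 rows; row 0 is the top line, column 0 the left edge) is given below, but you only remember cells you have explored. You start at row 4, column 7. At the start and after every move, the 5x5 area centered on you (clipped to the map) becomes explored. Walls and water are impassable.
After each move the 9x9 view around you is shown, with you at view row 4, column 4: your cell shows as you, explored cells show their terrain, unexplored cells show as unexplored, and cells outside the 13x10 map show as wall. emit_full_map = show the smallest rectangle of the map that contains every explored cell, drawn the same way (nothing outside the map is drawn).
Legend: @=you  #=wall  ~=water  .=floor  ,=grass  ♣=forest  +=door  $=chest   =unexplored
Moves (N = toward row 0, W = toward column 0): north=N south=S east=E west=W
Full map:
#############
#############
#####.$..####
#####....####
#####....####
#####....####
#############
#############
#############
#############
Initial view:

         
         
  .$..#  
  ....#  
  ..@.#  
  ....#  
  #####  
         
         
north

#########
         
  #####  
  .$..#  
  ..@.#  
  ....#  
  ....#  
  #####  
         

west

#########
         
  ###### 
  #.$..# 
  #.@..# 
  #....# 
  #....# 
   ##### 
         

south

         
  ###### 
  #.$..# 
  #....# 
  #.@..# 
  #....# 
  ###### 
         
         

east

         
 ######  
 #.$..#  
 #....#  
 #..@.#  
 #....#  
 ######  
         
         

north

#########
         
 ######  
 #.$..#  
 #..@.#  
 #....#  
 #....#  
 ######  
         

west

#########
         
  ###### 
  #.$..# 
  #.@..# 
  #....# 
  #....# 
  ###### 
         

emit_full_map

######
#.$..#
#.@..#
#....#
#....#
######

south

         
  ###### 
  #.$..# 
  #....# 
  #.@..# 
  #....# 
  ###### 
         
         

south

  ###### 
  #.$..# 
  #....# 
  #....# 
  #.@..# 
  ###### 
  #####  
         
         

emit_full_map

######
#.$..#
#....#
#....#
#.@..#
######
##### 


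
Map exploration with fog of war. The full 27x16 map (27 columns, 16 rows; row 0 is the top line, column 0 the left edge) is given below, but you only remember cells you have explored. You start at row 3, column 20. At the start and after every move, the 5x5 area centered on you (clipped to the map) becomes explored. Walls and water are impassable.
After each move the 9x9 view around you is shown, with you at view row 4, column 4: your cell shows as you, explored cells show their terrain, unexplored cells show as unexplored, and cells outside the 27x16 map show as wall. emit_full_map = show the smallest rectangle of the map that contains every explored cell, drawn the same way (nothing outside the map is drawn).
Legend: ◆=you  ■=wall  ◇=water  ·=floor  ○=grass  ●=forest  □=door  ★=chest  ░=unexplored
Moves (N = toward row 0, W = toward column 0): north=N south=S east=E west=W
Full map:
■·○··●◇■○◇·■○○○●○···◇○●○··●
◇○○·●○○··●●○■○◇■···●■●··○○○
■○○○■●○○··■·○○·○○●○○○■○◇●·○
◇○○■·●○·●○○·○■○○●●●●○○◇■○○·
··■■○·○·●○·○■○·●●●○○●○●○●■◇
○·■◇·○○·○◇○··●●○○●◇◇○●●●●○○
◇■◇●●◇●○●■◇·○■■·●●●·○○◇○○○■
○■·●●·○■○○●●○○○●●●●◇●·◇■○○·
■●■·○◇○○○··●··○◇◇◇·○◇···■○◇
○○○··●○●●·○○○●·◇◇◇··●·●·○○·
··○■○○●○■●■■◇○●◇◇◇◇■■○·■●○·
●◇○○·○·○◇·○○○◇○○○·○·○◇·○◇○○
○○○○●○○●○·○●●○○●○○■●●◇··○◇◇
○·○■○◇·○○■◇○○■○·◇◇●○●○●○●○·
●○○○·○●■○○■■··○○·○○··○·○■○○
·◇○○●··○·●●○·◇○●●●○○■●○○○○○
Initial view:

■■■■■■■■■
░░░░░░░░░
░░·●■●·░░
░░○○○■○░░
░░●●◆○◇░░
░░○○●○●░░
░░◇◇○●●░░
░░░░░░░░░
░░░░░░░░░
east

■■■■■■■■■
░░░░░░░░░
░·●■●··░░
░○○○■○◇░░
░●●○◆◇■░░
░○○●○●○░░
░◇◇○●●●░░
░░░░░░░░░
░░░░░░░░░

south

░░░░░░░░░
░·●■●··░░
░○○○■○◇░░
░●●○○◇■░░
░○○●◆●○░░
░◇◇○●●●░░
░░·○○◇○░░
░░░░░░░░░
░░░░░░░░░

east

░░░░░░░░░
·●■●··░░░
○○○■○◇●░░
●●○○◇■○░░
○○●○◆○●░░
◇◇○●●●●░░
░·○○◇○○░░
░░░░░░░░░
░░░░░░░░░

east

░░░░░░░░■
●■●··░░░■
○○■○◇●·░■
●○○◇■○○░■
○●○●◆●■░■
◇○●●●●○░■
·○○◇○○○░■
░░░░░░░░■
░░░░░░░░■

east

░░░░░░░■■
■●··░░░■■
○■○◇●·○■■
○○◇■○○·■■
●○●○◆■◇■■
○●●●●○○■■
○○◇○○○■■■
░░░░░░░■■
░░░░░░░■■

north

■■■■■■■■■
░░░░░░░■■
■●··○○○■■
○■○◇●·○■■
○○◇■◆○·■■
●○●○●■◇■■
○●●●●○○■■
○○◇○○○■■■
░░░░░░░■■

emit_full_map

·●■●··○○○
○○○■○◇●·○
●●○○◇■◆○·
○○●○●○●■◇
◇◇○●●●●○○
░·○○◇○○○■

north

■■■■■■■■■
■■■■■■■■■
░░●○··●■■
■●··○○○■■
○■○◇◆·○■■
○○◇■○○·■■
●○●○●■◇■■
○●●●●○○■■
○○◇○○○■■■

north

■■■■■■■■■
■■■■■■■■■
■■■■■■■■■
░░●○··●■■
■●··◆○○■■
○■○◇●·○■■
○○◇■○○·■■
●○●○●■◇■■
○●●●●○○■■

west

■■■■■■■■■
■■■■■■■■■
■■■■■■■■■
░░○●○··●■
●■●·◆○○○■
○○■○◇●·○■
●○○◇■○○·■
○●○●○●■◇■
◇○●●●●○○■

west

■■■■■■■■■
■■■■■■■■■
■■■■■■■■■
░░◇○●○··●
·●■●◆·○○○
○○○■○◇●·○
●●○○◇■○○·
○○●○●○●■◇
◇◇○●●●●○○

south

■■■■■■■■■
■■■■■■■■■
░░◇○●○··●
·●■●··○○○
○○○■◆◇●·○
●●○○◇■○○·
○○●○●○●■◇
◇◇○●●●●○○
░·○○◇○○○■

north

■■■■■■■■■
■■■■■■■■■
■■■■■■■■■
░░◇○●○··●
·●■●◆·○○○
○○○■○◇●·○
●●○○◇■○○·
○○●○●○●■◇
◇◇○●●●●○○

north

■■■■■■■■■
■■■■■■■■■
■■■■■■■■■
■■■■■■■■■
░░◇○◆○··●
·●■●··○○○
○○○■○◇●·○
●●○○◇■○○·
○○●○●○●■◇

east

■■■■■■■■■
■■■■■■■■■
■■■■■■■■■
■■■■■■■■■
░◇○●◆··●■
●■●··○○○■
○○■○◇●·○■
●○○◇■○○·■
○●○●○●■◇■

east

■■■■■■■■■
■■■■■■■■■
■■■■■■■■■
■■■■■■■■■
◇○●○◆·●■■
■●··○○○■■
○■○◇●·○■■
○○◇■○○·■■
●○●○●■◇■■

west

■■■■■■■■■
■■■■■■■■■
■■■■■■■■■
■■■■■■■■■
░◇○●◆··●■
●■●··○○○■
○○■○◇●·○■
●○○◇■○○·■
○●○●○●■◇■

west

■■■■■■■■■
■■■■■■■■■
■■■■■■■■■
■■■■■■■■■
░░◇○◆○··●
·●■●··○○○
○○○■○◇●·○
●●○○◇■○○·
○○●○●○●■◇


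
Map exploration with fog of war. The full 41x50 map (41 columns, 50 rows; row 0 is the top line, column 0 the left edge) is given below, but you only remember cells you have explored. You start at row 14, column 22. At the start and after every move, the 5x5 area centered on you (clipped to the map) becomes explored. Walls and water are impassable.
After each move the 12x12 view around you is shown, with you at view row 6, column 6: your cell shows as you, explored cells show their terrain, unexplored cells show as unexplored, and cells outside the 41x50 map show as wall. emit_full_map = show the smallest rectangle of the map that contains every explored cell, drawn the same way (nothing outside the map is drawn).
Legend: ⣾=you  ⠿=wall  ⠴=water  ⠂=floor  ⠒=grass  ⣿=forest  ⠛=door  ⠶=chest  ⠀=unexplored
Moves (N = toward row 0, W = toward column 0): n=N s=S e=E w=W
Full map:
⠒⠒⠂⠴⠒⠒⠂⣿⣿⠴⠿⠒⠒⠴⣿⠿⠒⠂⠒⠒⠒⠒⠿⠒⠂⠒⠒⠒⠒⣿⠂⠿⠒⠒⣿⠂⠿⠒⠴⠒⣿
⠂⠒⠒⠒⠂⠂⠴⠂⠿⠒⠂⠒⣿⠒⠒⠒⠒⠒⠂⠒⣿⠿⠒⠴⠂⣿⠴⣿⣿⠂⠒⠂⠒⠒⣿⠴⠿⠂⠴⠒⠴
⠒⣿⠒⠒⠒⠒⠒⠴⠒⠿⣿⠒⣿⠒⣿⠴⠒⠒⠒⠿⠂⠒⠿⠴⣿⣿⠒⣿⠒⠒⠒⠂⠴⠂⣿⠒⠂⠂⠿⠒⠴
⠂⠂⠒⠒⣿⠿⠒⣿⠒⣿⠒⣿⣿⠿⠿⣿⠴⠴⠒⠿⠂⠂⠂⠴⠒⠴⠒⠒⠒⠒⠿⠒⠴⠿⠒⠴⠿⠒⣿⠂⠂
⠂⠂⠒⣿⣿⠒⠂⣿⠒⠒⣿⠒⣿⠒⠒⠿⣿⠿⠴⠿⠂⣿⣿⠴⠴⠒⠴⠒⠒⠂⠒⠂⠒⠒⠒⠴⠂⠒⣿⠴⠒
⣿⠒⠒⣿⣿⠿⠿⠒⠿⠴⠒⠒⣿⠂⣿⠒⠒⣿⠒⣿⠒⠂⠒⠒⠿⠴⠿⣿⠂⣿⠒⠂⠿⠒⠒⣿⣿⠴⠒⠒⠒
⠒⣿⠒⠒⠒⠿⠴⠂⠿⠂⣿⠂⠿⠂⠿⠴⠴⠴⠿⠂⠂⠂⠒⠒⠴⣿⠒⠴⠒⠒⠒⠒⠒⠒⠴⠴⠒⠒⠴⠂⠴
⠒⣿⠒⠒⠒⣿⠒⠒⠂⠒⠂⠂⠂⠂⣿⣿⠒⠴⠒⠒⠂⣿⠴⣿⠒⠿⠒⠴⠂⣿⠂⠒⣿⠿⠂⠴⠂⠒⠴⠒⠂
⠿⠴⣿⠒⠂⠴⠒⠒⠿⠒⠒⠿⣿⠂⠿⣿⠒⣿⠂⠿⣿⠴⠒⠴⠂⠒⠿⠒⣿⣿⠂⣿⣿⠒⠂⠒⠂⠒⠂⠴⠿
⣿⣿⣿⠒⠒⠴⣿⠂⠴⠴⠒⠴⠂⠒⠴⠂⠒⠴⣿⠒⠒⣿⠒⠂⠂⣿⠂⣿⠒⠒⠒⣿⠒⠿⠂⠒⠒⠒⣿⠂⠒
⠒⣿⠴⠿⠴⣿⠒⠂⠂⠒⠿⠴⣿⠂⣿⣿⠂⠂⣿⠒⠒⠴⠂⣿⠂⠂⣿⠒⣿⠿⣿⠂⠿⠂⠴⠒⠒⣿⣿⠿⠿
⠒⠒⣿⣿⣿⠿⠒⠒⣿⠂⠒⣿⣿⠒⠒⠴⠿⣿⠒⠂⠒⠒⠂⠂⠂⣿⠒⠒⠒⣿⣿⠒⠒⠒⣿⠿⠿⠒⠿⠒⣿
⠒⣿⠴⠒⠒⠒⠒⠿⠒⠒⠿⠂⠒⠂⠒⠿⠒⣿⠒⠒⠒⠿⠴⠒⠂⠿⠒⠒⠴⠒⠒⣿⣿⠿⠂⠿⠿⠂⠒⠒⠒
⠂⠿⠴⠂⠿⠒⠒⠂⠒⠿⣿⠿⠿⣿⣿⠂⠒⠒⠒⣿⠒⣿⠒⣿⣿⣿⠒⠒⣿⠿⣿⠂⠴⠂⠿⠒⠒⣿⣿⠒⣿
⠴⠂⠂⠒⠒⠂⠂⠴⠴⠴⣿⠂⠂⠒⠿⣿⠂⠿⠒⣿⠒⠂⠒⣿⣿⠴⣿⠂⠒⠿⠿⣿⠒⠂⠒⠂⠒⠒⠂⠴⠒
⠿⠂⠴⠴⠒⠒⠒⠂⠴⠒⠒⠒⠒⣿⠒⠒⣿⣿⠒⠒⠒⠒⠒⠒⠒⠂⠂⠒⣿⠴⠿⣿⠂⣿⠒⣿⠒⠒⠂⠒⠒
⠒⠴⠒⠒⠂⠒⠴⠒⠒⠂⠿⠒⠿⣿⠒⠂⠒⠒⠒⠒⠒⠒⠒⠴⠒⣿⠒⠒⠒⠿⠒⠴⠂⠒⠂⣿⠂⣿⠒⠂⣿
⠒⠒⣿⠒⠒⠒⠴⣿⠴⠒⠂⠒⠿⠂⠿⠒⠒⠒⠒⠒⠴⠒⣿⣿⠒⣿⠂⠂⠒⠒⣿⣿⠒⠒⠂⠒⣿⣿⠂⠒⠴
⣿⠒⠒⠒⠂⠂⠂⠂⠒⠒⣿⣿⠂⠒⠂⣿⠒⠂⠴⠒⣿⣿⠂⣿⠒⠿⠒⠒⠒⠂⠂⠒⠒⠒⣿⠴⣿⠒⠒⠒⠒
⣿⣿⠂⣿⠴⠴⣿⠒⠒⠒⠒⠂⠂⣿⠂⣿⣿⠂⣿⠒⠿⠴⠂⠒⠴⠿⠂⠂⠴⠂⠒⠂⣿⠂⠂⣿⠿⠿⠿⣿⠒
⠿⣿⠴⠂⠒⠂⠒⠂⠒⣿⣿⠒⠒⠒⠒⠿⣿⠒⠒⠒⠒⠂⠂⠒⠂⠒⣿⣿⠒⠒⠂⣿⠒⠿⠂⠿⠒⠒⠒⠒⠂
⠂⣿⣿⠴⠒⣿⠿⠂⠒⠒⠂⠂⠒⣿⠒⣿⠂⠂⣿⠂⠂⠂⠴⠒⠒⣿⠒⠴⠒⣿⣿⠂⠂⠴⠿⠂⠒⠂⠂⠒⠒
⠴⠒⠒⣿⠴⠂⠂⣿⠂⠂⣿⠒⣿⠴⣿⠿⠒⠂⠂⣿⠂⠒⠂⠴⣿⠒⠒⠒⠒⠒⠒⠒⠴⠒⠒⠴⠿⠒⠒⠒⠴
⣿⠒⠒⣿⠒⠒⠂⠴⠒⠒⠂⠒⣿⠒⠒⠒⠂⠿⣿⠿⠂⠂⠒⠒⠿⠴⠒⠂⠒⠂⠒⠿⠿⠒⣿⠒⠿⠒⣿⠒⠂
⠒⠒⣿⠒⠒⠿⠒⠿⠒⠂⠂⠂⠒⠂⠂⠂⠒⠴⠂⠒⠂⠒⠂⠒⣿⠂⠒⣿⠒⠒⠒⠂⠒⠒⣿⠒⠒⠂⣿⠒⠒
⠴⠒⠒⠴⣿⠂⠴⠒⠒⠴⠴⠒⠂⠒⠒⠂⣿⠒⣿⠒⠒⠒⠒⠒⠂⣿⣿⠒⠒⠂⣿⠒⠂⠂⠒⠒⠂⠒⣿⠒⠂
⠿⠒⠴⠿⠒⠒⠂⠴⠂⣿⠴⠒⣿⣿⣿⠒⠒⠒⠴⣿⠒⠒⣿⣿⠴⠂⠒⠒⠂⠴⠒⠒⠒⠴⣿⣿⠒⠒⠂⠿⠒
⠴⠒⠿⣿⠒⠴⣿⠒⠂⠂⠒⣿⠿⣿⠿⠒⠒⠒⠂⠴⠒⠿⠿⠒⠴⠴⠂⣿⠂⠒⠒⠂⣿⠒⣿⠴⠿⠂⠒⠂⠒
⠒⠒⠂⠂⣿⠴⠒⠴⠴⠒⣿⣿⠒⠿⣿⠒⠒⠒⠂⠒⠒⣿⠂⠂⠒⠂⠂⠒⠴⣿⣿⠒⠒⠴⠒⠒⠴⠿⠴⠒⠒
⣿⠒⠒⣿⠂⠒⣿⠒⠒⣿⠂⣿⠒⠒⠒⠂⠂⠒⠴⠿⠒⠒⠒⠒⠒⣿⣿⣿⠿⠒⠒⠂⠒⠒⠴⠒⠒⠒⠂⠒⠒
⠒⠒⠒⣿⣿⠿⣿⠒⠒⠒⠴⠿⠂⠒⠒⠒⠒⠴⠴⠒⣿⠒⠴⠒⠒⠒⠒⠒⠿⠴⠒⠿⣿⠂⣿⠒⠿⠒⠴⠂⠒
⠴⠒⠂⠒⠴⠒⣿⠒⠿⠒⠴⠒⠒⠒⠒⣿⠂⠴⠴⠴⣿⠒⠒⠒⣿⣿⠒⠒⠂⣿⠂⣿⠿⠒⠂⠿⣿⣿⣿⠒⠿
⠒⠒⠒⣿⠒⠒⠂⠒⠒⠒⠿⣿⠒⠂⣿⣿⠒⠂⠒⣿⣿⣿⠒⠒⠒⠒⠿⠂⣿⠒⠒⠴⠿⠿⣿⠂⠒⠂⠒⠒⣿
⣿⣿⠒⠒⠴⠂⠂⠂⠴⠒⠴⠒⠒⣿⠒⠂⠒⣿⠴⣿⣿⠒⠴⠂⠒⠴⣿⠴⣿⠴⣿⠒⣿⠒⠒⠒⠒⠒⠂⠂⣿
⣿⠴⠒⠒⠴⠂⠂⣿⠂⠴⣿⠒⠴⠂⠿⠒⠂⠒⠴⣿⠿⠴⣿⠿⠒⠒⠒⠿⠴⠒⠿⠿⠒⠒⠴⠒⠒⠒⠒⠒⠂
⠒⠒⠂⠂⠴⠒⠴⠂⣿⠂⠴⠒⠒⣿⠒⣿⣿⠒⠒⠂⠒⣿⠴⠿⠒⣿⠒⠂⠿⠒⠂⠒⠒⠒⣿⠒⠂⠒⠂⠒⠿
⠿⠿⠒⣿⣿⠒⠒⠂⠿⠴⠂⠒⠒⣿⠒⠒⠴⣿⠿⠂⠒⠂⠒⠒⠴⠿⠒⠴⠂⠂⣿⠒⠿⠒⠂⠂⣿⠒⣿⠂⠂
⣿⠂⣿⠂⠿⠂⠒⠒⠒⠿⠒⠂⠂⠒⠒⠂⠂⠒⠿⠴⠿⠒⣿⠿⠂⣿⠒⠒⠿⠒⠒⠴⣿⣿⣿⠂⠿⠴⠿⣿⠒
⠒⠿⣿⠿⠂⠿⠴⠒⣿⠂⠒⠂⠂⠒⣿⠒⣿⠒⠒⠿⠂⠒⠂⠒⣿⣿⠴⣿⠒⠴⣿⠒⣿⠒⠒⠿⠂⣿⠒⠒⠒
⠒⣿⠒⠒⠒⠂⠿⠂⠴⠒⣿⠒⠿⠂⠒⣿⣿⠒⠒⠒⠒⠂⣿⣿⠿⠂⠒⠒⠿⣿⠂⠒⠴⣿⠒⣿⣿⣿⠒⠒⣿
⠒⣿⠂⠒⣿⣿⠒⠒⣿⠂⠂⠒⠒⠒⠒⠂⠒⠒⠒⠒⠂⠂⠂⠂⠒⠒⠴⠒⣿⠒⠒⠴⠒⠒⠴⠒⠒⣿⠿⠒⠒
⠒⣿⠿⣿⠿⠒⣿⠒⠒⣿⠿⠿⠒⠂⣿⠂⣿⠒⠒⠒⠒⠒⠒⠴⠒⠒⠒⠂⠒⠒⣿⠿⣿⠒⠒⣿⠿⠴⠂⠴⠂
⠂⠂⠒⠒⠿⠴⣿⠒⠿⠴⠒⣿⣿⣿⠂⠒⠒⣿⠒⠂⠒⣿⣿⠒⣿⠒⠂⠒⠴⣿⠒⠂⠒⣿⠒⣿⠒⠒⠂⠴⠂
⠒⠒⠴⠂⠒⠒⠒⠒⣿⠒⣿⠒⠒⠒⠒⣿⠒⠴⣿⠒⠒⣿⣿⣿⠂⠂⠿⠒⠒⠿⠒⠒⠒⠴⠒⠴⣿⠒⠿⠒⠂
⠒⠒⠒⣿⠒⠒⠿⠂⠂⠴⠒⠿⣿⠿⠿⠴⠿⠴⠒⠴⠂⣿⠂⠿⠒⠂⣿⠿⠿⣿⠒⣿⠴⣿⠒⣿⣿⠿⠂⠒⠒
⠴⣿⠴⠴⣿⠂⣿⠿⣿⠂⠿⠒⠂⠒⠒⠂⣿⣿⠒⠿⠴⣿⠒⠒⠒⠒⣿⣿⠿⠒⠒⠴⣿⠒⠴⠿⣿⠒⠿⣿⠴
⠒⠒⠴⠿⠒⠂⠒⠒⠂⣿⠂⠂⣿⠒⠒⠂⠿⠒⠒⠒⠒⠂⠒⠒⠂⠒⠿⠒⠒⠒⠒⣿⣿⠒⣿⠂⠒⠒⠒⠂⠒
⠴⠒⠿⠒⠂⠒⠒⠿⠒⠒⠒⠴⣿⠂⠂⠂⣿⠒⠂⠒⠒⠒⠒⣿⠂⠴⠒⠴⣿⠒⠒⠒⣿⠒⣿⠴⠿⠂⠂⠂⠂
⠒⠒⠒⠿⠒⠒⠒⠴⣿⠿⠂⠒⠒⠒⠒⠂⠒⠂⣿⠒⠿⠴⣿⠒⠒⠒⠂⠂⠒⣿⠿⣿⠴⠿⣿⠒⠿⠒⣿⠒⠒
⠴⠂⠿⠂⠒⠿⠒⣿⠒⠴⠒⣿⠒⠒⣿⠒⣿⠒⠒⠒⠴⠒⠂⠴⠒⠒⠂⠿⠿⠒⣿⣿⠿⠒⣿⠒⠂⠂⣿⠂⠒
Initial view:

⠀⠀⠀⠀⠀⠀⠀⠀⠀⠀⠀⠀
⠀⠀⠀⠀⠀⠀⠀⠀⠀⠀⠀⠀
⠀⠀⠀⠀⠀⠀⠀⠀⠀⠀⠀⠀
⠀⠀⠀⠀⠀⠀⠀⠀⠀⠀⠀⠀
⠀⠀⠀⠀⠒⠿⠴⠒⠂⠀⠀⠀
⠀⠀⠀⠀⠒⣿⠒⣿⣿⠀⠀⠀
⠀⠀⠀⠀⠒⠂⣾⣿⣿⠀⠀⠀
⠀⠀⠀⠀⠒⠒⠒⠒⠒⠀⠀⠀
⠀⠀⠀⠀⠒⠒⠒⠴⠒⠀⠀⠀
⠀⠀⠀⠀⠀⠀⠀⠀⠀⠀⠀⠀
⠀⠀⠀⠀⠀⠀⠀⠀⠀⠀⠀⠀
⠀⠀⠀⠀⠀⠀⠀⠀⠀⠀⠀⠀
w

⠀⠀⠀⠀⠀⠀⠀⠀⠀⠀⠀⠀
⠀⠀⠀⠀⠀⠀⠀⠀⠀⠀⠀⠀
⠀⠀⠀⠀⠀⠀⠀⠀⠀⠀⠀⠀
⠀⠀⠀⠀⠀⠀⠀⠀⠀⠀⠀⠀
⠀⠀⠀⠀⠒⠒⠿⠴⠒⠂⠀⠀
⠀⠀⠀⠀⣿⠒⣿⠒⣿⣿⠀⠀
⠀⠀⠀⠀⣿⠒⣾⠒⣿⣿⠀⠀
⠀⠀⠀⠀⠒⠒⠒⠒⠒⠒⠀⠀
⠀⠀⠀⠀⠒⠒⠒⠒⠴⠒⠀⠀
⠀⠀⠀⠀⠀⠀⠀⠀⠀⠀⠀⠀
⠀⠀⠀⠀⠀⠀⠀⠀⠀⠀⠀⠀
⠀⠀⠀⠀⠀⠀⠀⠀⠀⠀⠀⠀

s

⠀⠀⠀⠀⠀⠀⠀⠀⠀⠀⠀⠀
⠀⠀⠀⠀⠀⠀⠀⠀⠀⠀⠀⠀
⠀⠀⠀⠀⠀⠀⠀⠀⠀⠀⠀⠀
⠀⠀⠀⠀⠒⠒⠿⠴⠒⠂⠀⠀
⠀⠀⠀⠀⣿⠒⣿⠒⣿⣿⠀⠀
⠀⠀⠀⠀⣿⠒⠂⠒⣿⣿⠀⠀
⠀⠀⠀⠀⠒⠒⣾⠒⠒⠒⠀⠀
⠀⠀⠀⠀⠒⠒⠒⠒⠴⠒⠀⠀
⠀⠀⠀⠀⠒⠴⠒⣿⣿⠀⠀⠀
⠀⠀⠀⠀⠀⠀⠀⠀⠀⠀⠀⠀
⠀⠀⠀⠀⠀⠀⠀⠀⠀⠀⠀⠀
⠀⠀⠀⠀⠀⠀⠀⠀⠀⠀⠀⠀

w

⠀⠀⠀⠀⠀⠀⠀⠀⠀⠀⠀⠀
⠀⠀⠀⠀⠀⠀⠀⠀⠀⠀⠀⠀
⠀⠀⠀⠀⠀⠀⠀⠀⠀⠀⠀⠀
⠀⠀⠀⠀⠀⠒⠒⠿⠴⠒⠂⠀
⠀⠀⠀⠀⠒⣿⠒⣿⠒⣿⣿⠀
⠀⠀⠀⠀⠒⣿⠒⠂⠒⣿⣿⠀
⠀⠀⠀⠀⠒⠒⣾⠒⠒⠒⠒⠀
⠀⠀⠀⠀⠒⠒⠒⠒⠒⠴⠒⠀
⠀⠀⠀⠀⠒⠒⠴⠒⣿⣿⠀⠀
⠀⠀⠀⠀⠀⠀⠀⠀⠀⠀⠀⠀
⠀⠀⠀⠀⠀⠀⠀⠀⠀⠀⠀⠀
⠀⠀⠀⠀⠀⠀⠀⠀⠀⠀⠀⠀

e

⠀⠀⠀⠀⠀⠀⠀⠀⠀⠀⠀⠀
⠀⠀⠀⠀⠀⠀⠀⠀⠀⠀⠀⠀
⠀⠀⠀⠀⠀⠀⠀⠀⠀⠀⠀⠀
⠀⠀⠀⠀⠒⠒⠿⠴⠒⠂⠀⠀
⠀⠀⠀⠒⣿⠒⣿⠒⣿⣿⠀⠀
⠀⠀⠀⠒⣿⠒⠂⠒⣿⣿⠀⠀
⠀⠀⠀⠒⠒⠒⣾⠒⠒⠒⠀⠀
⠀⠀⠀⠒⠒⠒⠒⠒⠴⠒⠀⠀
⠀⠀⠀⠒⠒⠴⠒⣿⣿⠀⠀⠀
⠀⠀⠀⠀⠀⠀⠀⠀⠀⠀⠀⠀
⠀⠀⠀⠀⠀⠀⠀⠀⠀⠀⠀⠀
⠀⠀⠀⠀⠀⠀⠀⠀⠀⠀⠀⠀

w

⠀⠀⠀⠀⠀⠀⠀⠀⠀⠀⠀⠀
⠀⠀⠀⠀⠀⠀⠀⠀⠀⠀⠀⠀
⠀⠀⠀⠀⠀⠀⠀⠀⠀⠀⠀⠀
⠀⠀⠀⠀⠀⠒⠒⠿⠴⠒⠂⠀
⠀⠀⠀⠀⠒⣿⠒⣿⠒⣿⣿⠀
⠀⠀⠀⠀⠒⣿⠒⠂⠒⣿⣿⠀
⠀⠀⠀⠀⠒⠒⣾⠒⠒⠒⠒⠀
⠀⠀⠀⠀⠒⠒⠒⠒⠒⠴⠒⠀
⠀⠀⠀⠀⠒⠒⠴⠒⣿⣿⠀⠀
⠀⠀⠀⠀⠀⠀⠀⠀⠀⠀⠀⠀
⠀⠀⠀⠀⠀⠀⠀⠀⠀⠀⠀⠀
⠀⠀⠀⠀⠀⠀⠀⠀⠀⠀⠀⠀

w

⠀⠀⠀⠀⠀⠀⠀⠀⠀⠀⠀⠀
⠀⠀⠀⠀⠀⠀⠀⠀⠀⠀⠀⠀
⠀⠀⠀⠀⠀⠀⠀⠀⠀⠀⠀⠀
⠀⠀⠀⠀⠀⠀⠒⠒⠿⠴⠒⠂
⠀⠀⠀⠀⠒⠒⣿⠒⣿⠒⣿⣿
⠀⠀⠀⠀⠿⠒⣿⠒⠂⠒⣿⣿
⠀⠀⠀⠀⣿⠒⣾⠒⠒⠒⠒⠒
⠀⠀⠀⠀⠒⠒⠒⠒⠒⠒⠴⠒
⠀⠀⠀⠀⠒⠒⠒⠴⠒⣿⣿⠀
⠀⠀⠀⠀⠀⠀⠀⠀⠀⠀⠀⠀
⠀⠀⠀⠀⠀⠀⠀⠀⠀⠀⠀⠀
⠀⠀⠀⠀⠀⠀⠀⠀⠀⠀⠀⠀

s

⠀⠀⠀⠀⠀⠀⠀⠀⠀⠀⠀⠀
⠀⠀⠀⠀⠀⠀⠀⠀⠀⠀⠀⠀
⠀⠀⠀⠀⠀⠀⠒⠒⠿⠴⠒⠂
⠀⠀⠀⠀⠒⠒⣿⠒⣿⠒⣿⣿
⠀⠀⠀⠀⠿⠒⣿⠒⠂⠒⣿⣿
⠀⠀⠀⠀⣿⠒⠒⠒⠒⠒⠒⠒
⠀⠀⠀⠀⠒⠒⣾⠒⠒⠒⠴⠒
⠀⠀⠀⠀⠒⠒⠒⠴⠒⣿⣿⠀
⠀⠀⠀⠀⠂⠴⠒⣿⣿⠀⠀⠀
⠀⠀⠀⠀⠀⠀⠀⠀⠀⠀⠀⠀
⠀⠀⠀⠀⠀⠀⠀⠀⠀⠀⠀⠀
⠀⠀⠀⠀⠀⠀⠀⠀⠀⠀⠀⠀

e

⠀⠀⠀⠀⠀⠀⠀⠀⠀⠀⠀⠀
⠀⠀⠀⠀⠀⠀⠀⠀⠀⠀⠀⠀
⠀⠀⠀⠀⠀⠒⠒⠿⠴⠒⠂⠀
⠀⠀⠀⠒⠒⣿⠒⣿⠒⣿⣿⠀
⠀⠀⠀⠿⠒⣿⠒⠂⠒⣿⣿⠀
⠀⠀⠀⣿⠒⠒⠒⠒⠒⠒⠒⠀
⠀⠀⠀⠒⠒⠒⣾⠒⠒⠴⠒⠀
⠀⠀⠀⠒⠒⠒⠴⠒⣿⣿⠀⠀
⠀⠀⠀⠂⠴⠒⣿⣿⠂⠀⠀⠀
⠀⠀⠀⠀⠀⠀⠀⠀⠀⠀⠀⠀
⠀⠀⠀⠀⠀⠀⠀⠀⠀⠀⠀⠀
⠀⠀⠀⠀⠀⠀⠀⠀⠀⠀⠀⠀

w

⠀⠀⠀⠀⠀⠀⠀⠀⠀⠀⠀⠀
⠀⠀⠀⠀⠀⠀⠀⠀⠀⠀⠀⠀
⠀⠀⠀⠀⠀⠀⠒⠒⠿⠴⠒⠂
⠀⠀⠀⠀⠒⠒⣿⠒⣿⠒⣿⣿
⠀⠀⠀⠀⠿⠒⣿⠒⠂⠒⣿⣿
⠀⠀⠀⠀⣿⠒⠒⠒⠒⠒⠒⠒
⠀⠀⠀⠀⠒⠒⣾⠒⠒⠒⠴⠒
⠀⠀⠀⠀⠒⠒⠒⠴⠒⣿⣿⠀
⠀⠀⠀⠀⠂⠴⠒⣿⣿⠂⠀⠀
⠀⠀⠀⠀⠀⠀⠀⠀⠀⠀⠀⠀
⠀⠀⠀⠀⠀⠀⠀⠀⠀⠀⠀⠀
⠀⠀⠀⠀⠀⠀⠀⠀⠀⠀⠀⠀

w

⠀⠀⠀⠀⠀⠀⠀⠀⠀⠀⠀⠀
⠀⠀⠀⠀⠀⠀⠀⠀⠀⠀⠀⠀
⠀⠀⠀⠀⠀⠀⠀⠒⠒⠿⠴⠒
⠀⠀⠀⠀⠀⠒⠒⣿⠒⣿⠒⣿
⠀⠀⠀⠀⠂⠿⠒⣿⠒⠂⠒⣿
⠀⠀⠀⠀⣿⣿⠒⠒⠒⠒⠒⠒
⠀⠀⠀⠀⠒⠒⣾⠒⠒⠒⠒⠴
⠀⠀⠀⠀⠒⠒⠒⠒⠴⠒⣿⣿
⠀⠀⠀⠀⠒⠂⠴⠒⣿⣿⠂⠀
⠀⠀⠀⠀⠀⠀⠀⠀⠀⠀⠀⠀
⠀⠀⠀⠀⠀⠀⠀⠀⠀⠀⠀⠀
⠀⠀⠀⠀⠀⠀⠀⠀⠀⠀⠀⠀

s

⠀⠀⠀⠀⠀⠀⠀⠀⠀⠀⠀⠀
⠀⠀⠀⠀⠀⠀⠀⠒⠒⠿⠴⠒
⠀⠀⠀⠀⠀⠒⠒⣿⠒⣿⠒⣿
⠀⠀⠀⠀⠂⠿⠒⣿⠒⠂⠒⣿
⠀⠀⠀⠀⣿⣿⠒⠒⠒⠒⠒⠒
⠀⠀⠀⠀⠒⠒⠒⠒⠒⠒⠒⠴
⠀⠀⠀⠀⠒⠒⣾⠒⠴⠒⣿⣿
⠀⠀⠀⠀⠒⠂⠴⠒⣿⣿⠂⠀
⠀⠀⠀⠀⣿⠂⣿⠒⠿⠀⠀⠀
⠀⠀⠀⠀⠀⠀⠀⠀⠀⠀⠀⠀
⠀⠀⠀⠀⠀⠀⠀⠀⠀⠀⠀⠀
⠀⠀⠀⠀⠀⠀⠀⠀⠀⠀⠀⠀

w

⠀⠀⠀⠀⠀⠀⠀⠀⠀⠀⠀⠀
⠀⠀⠀⠀⠀⠀⠀⠀⠒⠒⠿⠴
⠀⠀⠀⠀⠀⠀⠒⠒⣿⠒⣿⠒
⠀⠀⠀⠀⠀⠂⠿⠒⣿⠒⠂⠒
⠀⠀⠀⠀⠒⣿⣿⠒⠒⠒⠒⠒
⠀⠀⠀⠀⠂⠒⠒⠒⠒⠒⠒⠒
⠀⠀⠀⠀⠒⠒⣾⠒⠒⠴⠒⣿
⠀⠀⠀⠀⣿⠒⠂⠴⠒⣿⣿⠂
⠀⠀⠀⠀⣿⣿⠂⣿⠒⠿⠀⠀
⠀⠀⠀⠀⠀⠀⠀⠀⠀⠀⠀⠀
⠀⠀⠀⠀⠀⠀⠀⠀⠀⠀⠀⠀
⠀⠀⠀⠀⠀⠀⠀⠀⠀⠀⠀⠀

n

⠀⠀⠀⠀⠀⠀⠀⠀⠀⠀⠀⠀
⠀⠀⠀⠀⠀⠀⠀⠀⠀⠀⠀⠀
⠀⠀⠀⠀⠀⠀⠀⠀⠒⠒⠿⠴
⠀⠀⠀⠀⠀⠀⠒⠒⣿⠒⣿⠒
⠀⠀⠀⠀⣿⠂⠿⠒⣿⠒⠂⠒
⠀⠀⠀⠀⠒⣿⣿⠒⠒⠒⠒⠒
⠀⠀⠀⠀⠂⠒⣾⠒⠒⠒⠒⠒
⠀⠀⠀⠀⠒⠒⠒⠒⠒⠴⠒⣿
⠀⠀⠀⠀⣿⠒⠂⠴⠒⣿⣿⠂
⠀⠀⠀⠀⣿⣿⠂⣿⠒⠿⠀⠀
⠀⠀⠀⠀⠀⠀⠀⠀⠀⠀⠀⠀
⠀⠀⠀⠀⠀⠀⠀⠀⠀⠀⠀⠀

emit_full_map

⠀⠀⠀⠀⠒⠒⠿⠴⠒⠂
⠀⠀⠒⠒⣿⠒⣿⠒⣿⣿
⣿⠂⠿⠒⣿⠒⠂⠒⣿⣿
⠒⣿⣿⠒⠒⠒⠒⠒⠒⠒
⠂⠒⣾⠒⠒⠒⠒⠒⠴⠒
⠒⠒⠒⠒⠒⠴⠒⣿⣿⠀
⣿⠒⠂⠴⠒⣿⣿⠂⠀⠀
⣿⣿⠂⣿⠒⠿⠀⠀⠀⠀

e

⠀⠀⠀⠀⠀⠀⠀⠀⠀⠀⠀⠀
⠀⠀⠀⠀⠀⠀⠀⠀⠀⠀⠀⠀
⠀⠀⠀⠀⠀⠀⠀⠒⠒⠿⠴⠒
⠀⠀⠀⠀⠀⠒⠒⣿⠒⣿⠒⣿
⠀⠀⠀⣿⠂⠿⠒⣿⠒⠂⠒⣿
⠀⠀⠀⠒⣿⣿⠒⠒⠒⠒⠒⠒
⠀⠀⠀⠂⠒⠒⣾⠒⠒⠒⠒⠴
⠀⠀⠀⠒⠒⠒⠒⠒⠴⠒⣿⣿
⠀⠀⠀⣿⠒⠂⠴⠒⣿⣿⠂⠀
⠀⠀⠀⣿⣿⠂⣿⠒⠿⠀⠀⠀
⠀⠀⠀⠀⠀⠀⠀⠀⠀⠀⠀⠀
⠀⠀⠀⠀⠀⠀⠀⠀⠀⠀⠀⠀

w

⠀⠀⠀⠀⠀⠀⠀⠀⠀⠀⠀⠀
⠀⠀⠀⠀⠀⠀⠀⠀⠀⠀⠀⠀
⠀⠀⠀⠀⠀⠀⠀⠀⠒⠒⠿⠴
⠀⠀⠀⠀⠀⠀⠒⠒⣿⠒⣿⠒
⠀⠀⠀⠀⣿⠂⠿⠒⣿⠒⠂⠒
⠀⠀⠀⠀⠒⣿⣿⠒⠒⠒⠒⠒
⠀⠀⠀⠀⠂⠒⣾⠒⠒⠒⠒⠒
⠀⠀⠀⠀⠒⠒⠒⠒⠒⠴⠒⣿
⠀⠀⠀⠀⣿⠒⠂⠴⠒⣿⣿⠂
⠀⠀⠀⠀⣿⣿⠂⣿⠒⠿⠀⠀
⠀⠀⠀⠀⠀⠀⠀⠀⠀⠀⠀⠀
⠀⠀⠀⠀⠀⠀⠀⠀⠀⠀⠀⠀

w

⠀⠀⠀⠀⠀⠀⠀⠀⠀⠀⠀⠀
⠀⠀⠀⠀⠀⠀⠀⠀⠀⠀⠀⠀
⠀⠀⠀⠀⠀⠀⠀⠀⠀⠒⠒⠿
⠀⠀⠀⠀⠀⠀⠀⠒⠒⣿⠒⣿
⠀⠀⠀⠀⠿⣿⠂⠿⠒⣿⠒⠂
⠀⠀⠀⠀⠒⠒⣿⣿⠒⠒⠒⠒
⠀⠀⠀⠀⠒⠂⣾⠒⠒⠒⠒⠒
⠀⠀⠀⠀⠿⠒⠒⠒⠒⠒⠴⠒
⠀⠀⠀⠀⠂⣿⠒⠂⠴⠒⣿⣿
⠀⠀⠀⠀⠀⣿⣿⠂⣿⠒⠿⠀
⠀⠀⠀⠀⠀⠀⠀⠀⠀⠀⠀⠀
⠀⠀⠀⠀⠀⠀⠀⠀⠀⠀⠀⠀

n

⠀⠀⠀⠀⠀⠀⠀⠀⠀⠀⠀⠀
⠀⠀⠀⠀⠀⠀⠀⠀⠀⠀⠀⠀
⠀⠀⠀⠀⠀⠀⠀⠀⠀⠀⠀⠀
⠀⠀⠀⠀⠀⠀⠀⠀⠀⠒⠒⠿
⠀⠀⠀⠀⣿⠂⠒⠒⠒⣿⠒⣿
⠀⠀⠀⠀⠿⣿⠂⠿⠒⣿⠒⠂
⠀⠀⠀⠀⠒⠒⣾⣿⠒⠒⠒⠒
⠀⠀⠀⠀⠒⠂⠒⠒⠒⠒⠒⠒
⠀⠀⠀⠀⠿⠒⠒⠒⠒⠒⠴⠒
⠀⠀⠀⠀⠂⣿⠒⠂⠴⠒⣿⣿
⠀⠀⠀⠀⠀⣿⣿⠂⣿⠒⠿⠀
⠀⠀⠀⠀⠀⠀⠀⠀⠀⠀⠀⠀

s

⠀⠀⠀⠀⠀⠀⠀⠀⠀⠀⠀⠀
⠀⠀⠀⠀⠀⠀⠀⠀⠀⠀⠀⠀
⠀⠀⠀⠀⠀⠀⠀⠀⠀⠒⠒⠿
⠀⠀⠀⠀⣿⠂⠒⠒⠒⣿⠒⣿
⠀⠀⠀⠀⠿⣿⠂⠿⠒⣿⠒⠂
⠀⠀⠀⠀⠒⠒⣿⣿⠒⠒⠒⠒
⠀⠀⠀⠀⠒⠂⣾⠒⠒⠒⠒⠒
⠀⠀⠀⠀⠿⠒⠒⠒⠒⠒⠴⠒
⠀⠀⠀⠀⠂⣿⠒⠂⠴⠒⣿⣿
⠀⠀⠀⠀⠀⣿⣿⠂⣿⠒⠿⠀
⠀⠀⠀⠀⠀⠀⠀⠀⠀⠀⠀⠀
⠀⠀⠀⠀⠀⠀⠀⠀⠀⠀⠀⠀

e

⠀⠀⠀⠀⠀⠀⠀⠀⠀⠀⠀⠀
⠀⠀⠀⠀⠀⠀⠀⠀⠀⠀⠀⠀
⠀⠀⠀⠀⠀⠀⠀⠀⠒⠒⠿⠴
⠀⠀⠀⣿⠂⠒⠒⠒⣿⠒⣿⠒
⠀⠀⠀⠿⣿⠂⠿⠒⣿⠒⠂⠒
⠀⠀⠀⠒⠒⣿⣿⠒⠒⠒⠒⠒
⠀⠀⠀⠒⠂⠒⣾⠒⠒⠒⠒⠒
⠀⠀⠀⠿⠒⠒⠒⠒⠒⠴⠒⣿
⠀⠀⠀⠂⣿⠒⠂⠴⠒⣿⣿⠂
⠀⠀⠀⠀⣿⣿⠂⣿⠒⠿⠀⠀
⠀⠀⠀⠀⠀⠀⠀⠀⠀⠀⠀⠀
⠀⠀⠀⠀⠀⠀⠀⠀⠀⠀⠀⠀

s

⠀⠀⠀⠀⠀⠀⠀⠀⠀⠀⠀⠀
⠀⠀⠀⠀⠀⠀⠀⠀⠒⠒⠿⠴
⠀⠀⠀⣿⠂⠒⠒⠒⣿⠒⣿⠒
⠀⠀⠀⠿⣿⠂⠿⠒⣿⠒⠂⠒
⠀⠀⠀⠒⠒⣿⣿⠒⠒⠒⠒⠒
⠀⠀⠀⠒⠂⠒⠒⠒⠒⠒⠒⠒
⠀⠀⠀⠿⠒⠒⣾⠒⠒⠴⠒⣿
⠀⠀⠀⠂⣿⠒⠂⠴⠒⣿⣿⠂
⠀⠀⠀⠀⣿⣿⠂⣿⠒⠿⠀⠀
⠀⠀⠀⠀⠀⠀⠀⠀⠀⠀⠀⠀
⠀⠀⠀⠀⠀⠀⠀⠀⠀⠀⠀⠀
⠀⠀⠀⠀⠀⠀⠀⠀⠀⠀⠀⠀

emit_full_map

⠀⠀⠀⠀⠀⠒⠒⠿⠴⠒⠂
⣿⠂⠒⠒⠒⣿⠒⣿⠒⣿⣿
⠿⣿⠂⠿⠒⣿⠒⠂⠒⣿⣿
⠒⠒⣿⣿⠒⠒⠒⠒⠒⠒⠒
⠒⠂⠒⠒⠒⠒⠒⠒⠒⠴⠒
⠿⠒⠒⣾⠒⠒⠴⠒⣿⣿⠀
⠂⣿⠒⠂⠴⠒⣿⣿⠂⠀⠀
⠀⣿⣿⠂⣿⠒⠿⠀⠀⠀⠀
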